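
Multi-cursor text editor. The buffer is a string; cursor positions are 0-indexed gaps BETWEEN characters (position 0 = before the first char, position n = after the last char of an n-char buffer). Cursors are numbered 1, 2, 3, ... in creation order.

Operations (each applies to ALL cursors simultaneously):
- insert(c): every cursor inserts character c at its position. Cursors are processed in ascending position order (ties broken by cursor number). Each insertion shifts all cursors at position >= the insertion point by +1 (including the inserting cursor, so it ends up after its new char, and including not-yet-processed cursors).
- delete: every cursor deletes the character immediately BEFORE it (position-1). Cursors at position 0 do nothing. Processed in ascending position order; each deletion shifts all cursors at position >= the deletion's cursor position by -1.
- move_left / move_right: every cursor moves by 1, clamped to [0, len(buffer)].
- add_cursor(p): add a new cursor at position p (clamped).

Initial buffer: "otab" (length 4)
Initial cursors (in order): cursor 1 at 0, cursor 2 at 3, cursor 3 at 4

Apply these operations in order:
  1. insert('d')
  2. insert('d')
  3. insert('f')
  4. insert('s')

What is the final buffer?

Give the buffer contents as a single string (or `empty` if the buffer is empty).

Answer: ddfsotaddfsbddfs

Derivation:
After op 1 (insert('d')): buffer="dotadbd" (len 7), cursors c1@1 c2@5 c3@7, authorship 1...2.3
After op 2 (insert('d')): buffer="ddotaddbdd" (len 10), cursors c1@2 c2@7 c3@10, authorship 11...22.33
After op 3 (insert('f')): buffer="ddfotaddfbddf" (len 13), cursors c1@3 c2@9 c3@13, authorship 111...222.333
After op 4 (insert('s')): buffer="ddfsotaddfsbddfs" (len 16), cursors c1@4 c2@11 c3@16, authorship 1111...2222.3333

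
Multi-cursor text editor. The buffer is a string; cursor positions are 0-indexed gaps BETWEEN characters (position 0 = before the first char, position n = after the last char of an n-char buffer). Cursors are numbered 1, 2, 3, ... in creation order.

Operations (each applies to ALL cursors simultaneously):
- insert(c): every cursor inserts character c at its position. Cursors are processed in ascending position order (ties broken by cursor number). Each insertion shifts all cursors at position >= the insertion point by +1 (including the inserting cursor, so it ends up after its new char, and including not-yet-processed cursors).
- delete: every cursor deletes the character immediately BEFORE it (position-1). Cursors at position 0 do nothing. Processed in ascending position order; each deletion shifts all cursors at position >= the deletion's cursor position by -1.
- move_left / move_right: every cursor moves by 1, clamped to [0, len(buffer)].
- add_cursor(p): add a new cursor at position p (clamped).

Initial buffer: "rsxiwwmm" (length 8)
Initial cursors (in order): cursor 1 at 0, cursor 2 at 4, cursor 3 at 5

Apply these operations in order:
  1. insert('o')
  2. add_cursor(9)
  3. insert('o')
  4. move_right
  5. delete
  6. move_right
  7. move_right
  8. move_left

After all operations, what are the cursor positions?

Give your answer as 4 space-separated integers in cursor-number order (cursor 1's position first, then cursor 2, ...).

After op 1 (insert('o')): buffer="orsxiowowmm" (len 11), cursors c1@1 c2@6 c3@8, authorship 1....2.3...
After op 2 (add_cursor(9)): buffer="orsxiowowmm" (len 11), cursors c1@1 c2@6 c3@8 c4@9, authorship 1....2.3...
After op 3 (insert('o')): buffer="oorsxioowoowomm" (len 15), cursors c1@2 c2@8 c3@11 c4@13, authorship 11....22.33.4..
After op 4 (move_right): buffer="oorsxioowoowomm" (len 15), cursors c1@3 c2@9 c3@12 c4@14, authorship 11....22.33.4..
After op 5 (delete): buffer="oosxiooooom" (len 11), cursors c1@2 c2@7 c3@9 c4@10, authorship 11...22334.
After op 6 (move_right): buffer="oosxiooooom" (len 11), cursors c1@3 c2@8 c3@10 c4@11, authorship 11...22334.
After op 7 (move_right): buffer="oosxiooooom" (len 11), cursors c1@4 c2@9 c3@11 c4@11, authorship 11...22334.
After op 8 (move_left): buffer="oosxiooooom" (len 11), cursors c1@3 c2@8 c3@10 c4@10, authorship 11...22334.

Answer: 3 8 10 10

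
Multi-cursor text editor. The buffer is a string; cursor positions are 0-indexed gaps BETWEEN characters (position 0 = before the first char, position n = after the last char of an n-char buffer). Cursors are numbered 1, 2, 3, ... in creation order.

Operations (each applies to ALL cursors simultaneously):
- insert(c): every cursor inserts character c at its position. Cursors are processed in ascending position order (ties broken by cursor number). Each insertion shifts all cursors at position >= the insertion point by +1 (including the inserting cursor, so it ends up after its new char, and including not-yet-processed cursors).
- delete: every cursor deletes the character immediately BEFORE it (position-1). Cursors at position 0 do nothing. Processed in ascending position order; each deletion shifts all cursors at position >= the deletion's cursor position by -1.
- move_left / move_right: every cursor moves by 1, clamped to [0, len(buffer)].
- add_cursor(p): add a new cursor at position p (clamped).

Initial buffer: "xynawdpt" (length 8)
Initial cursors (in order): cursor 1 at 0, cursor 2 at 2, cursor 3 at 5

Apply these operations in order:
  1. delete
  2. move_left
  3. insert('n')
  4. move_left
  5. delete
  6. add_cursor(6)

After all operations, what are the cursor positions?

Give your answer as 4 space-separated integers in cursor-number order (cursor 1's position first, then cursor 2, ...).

Answer: 0 0 2 6

Derivation:
After op 1 (delete): buffer="xnadpt" (len 6), cursors c1@0 c2@1 c3@3, authorship ......
After op 2 (move_left): buffer="xnadpt" (len 6), cursors c1@0 c2@0 c3@2, authorship ......
After op 3 (insert('n')): buffer="nnxnnadpt" (len 9), cursors c1@2 c2@2 c3@5, authorship 12..3....
After op 4 (move_left): buffer="nnxnnadpt" (len 9), cursors c1@1 c2@1 c3@4, authorship 12..3....
After op 5 (delete): buffer="nxnadpt" (len 7), cursors c1@0 c2@0 c3@2, authorship 2.3....
After op 6 (add_cursor(6)): buffer="nxnadpt" (len 7), cursors c1@0 c2@0 c3@2 c4@6, authorship 2.3....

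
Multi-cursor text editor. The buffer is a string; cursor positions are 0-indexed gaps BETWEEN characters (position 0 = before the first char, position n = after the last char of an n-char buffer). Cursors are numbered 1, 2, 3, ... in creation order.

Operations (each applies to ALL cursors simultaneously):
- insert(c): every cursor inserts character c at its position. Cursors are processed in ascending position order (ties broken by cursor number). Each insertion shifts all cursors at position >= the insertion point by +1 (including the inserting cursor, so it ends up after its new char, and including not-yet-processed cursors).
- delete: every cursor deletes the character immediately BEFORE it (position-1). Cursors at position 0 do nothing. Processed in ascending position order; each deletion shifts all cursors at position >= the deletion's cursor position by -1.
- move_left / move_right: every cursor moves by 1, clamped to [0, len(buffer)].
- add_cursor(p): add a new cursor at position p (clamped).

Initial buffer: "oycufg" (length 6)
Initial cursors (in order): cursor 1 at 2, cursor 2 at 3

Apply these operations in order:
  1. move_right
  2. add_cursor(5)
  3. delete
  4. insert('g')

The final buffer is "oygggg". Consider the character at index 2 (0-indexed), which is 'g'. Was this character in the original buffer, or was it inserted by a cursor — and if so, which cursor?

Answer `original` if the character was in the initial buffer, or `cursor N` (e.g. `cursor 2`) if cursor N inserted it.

After op 1 (move_right): buffer="oycufg" (len 6), cursors c1@3 c2@4, authorship ......
After op 2 (add_cursor(5)): buffer="oycufg" (len 6), cursors c1@3 c2@4 c3@5, authorship ......
After op 3 (delete): buffer="oyg" (len 3), cursors c1@2 c2@2 c3@2, authorship ...
After op 4 (insert('g')): buffer="oygggg" (len 6), cursors c1@5 c2@5 c3@5, authorship ..123.
Authorship (.=original, N=cursor N): . . 1 2 3 .
Index 2: author = 1

Answer: cursor 1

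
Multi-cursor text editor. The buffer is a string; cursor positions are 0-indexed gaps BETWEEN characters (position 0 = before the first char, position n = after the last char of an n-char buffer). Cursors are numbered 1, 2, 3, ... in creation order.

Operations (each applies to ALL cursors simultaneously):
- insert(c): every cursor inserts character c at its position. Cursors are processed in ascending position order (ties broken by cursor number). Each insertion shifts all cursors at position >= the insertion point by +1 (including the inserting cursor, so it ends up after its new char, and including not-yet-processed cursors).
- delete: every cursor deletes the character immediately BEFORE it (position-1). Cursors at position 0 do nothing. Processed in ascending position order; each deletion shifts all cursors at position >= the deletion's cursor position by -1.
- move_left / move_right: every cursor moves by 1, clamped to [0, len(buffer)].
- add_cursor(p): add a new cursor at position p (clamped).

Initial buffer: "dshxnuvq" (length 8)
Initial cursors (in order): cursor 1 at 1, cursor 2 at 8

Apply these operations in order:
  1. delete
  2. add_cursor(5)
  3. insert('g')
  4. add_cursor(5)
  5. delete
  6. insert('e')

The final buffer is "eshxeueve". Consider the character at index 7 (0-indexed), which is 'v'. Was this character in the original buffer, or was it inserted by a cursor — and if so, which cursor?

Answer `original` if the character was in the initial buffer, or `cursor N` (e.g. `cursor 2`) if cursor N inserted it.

Answer: original

Derivation:
After op 1 (delete): buffer="shxnuv" (len 6), cursors c1@0 c2@6, authorship ......
After op 2 (add_cursor(5)): buffer="shxnuv" (len 6), cursors c1@0 c3@5 c2@6, authorship ......
After op 3 (insert('g')): buffer="gshxnugvg" (len 9), cursors c1@1 c3@7 c2@9, authorship 1.....3.2
After op 4 (add_cursor(5)): buffer="gshxnugvg" (len 9), cursors c1@1 c4@5 c3@7 c2@9, authorship 1.....3.2
After op 5 (delete): buffer="shxuv" (len 5), cursors c1@0 c4@3 c3@4 c2@5, authorship .....
After op 6 (insert('e')): buffer="eshxeueve" (len 9), cursors c1@1 c4@5 c3@7 c2@9, authorship 1...4.3.2
Authorship (.=original, N=cursor N): 1 . . . 4 . 3 . 2
Index 7: author = original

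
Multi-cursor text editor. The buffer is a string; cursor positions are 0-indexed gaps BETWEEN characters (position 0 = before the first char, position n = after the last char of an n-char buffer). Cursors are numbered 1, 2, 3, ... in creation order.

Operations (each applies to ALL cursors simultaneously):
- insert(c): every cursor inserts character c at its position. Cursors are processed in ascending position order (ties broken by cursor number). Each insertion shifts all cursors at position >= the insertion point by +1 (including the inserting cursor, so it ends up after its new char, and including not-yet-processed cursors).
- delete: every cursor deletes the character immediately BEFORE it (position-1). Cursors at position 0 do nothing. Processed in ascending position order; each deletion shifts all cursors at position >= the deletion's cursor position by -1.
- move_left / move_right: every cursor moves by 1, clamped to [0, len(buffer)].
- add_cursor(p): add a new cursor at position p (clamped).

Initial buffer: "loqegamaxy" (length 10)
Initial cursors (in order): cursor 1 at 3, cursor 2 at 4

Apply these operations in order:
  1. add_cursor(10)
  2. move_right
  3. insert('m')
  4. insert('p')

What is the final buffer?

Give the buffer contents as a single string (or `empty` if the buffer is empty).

Answer: loqempgmpamaxymp

Derivation:
After op 1 (add_cursor(10)): buffer="loqegamaxy" (len 10), cursors c1@3 c2@4 c3@10, authorship ..........
After op 2 (move_right): buffer="loqegamaxy" (len 10), cursors c1@4 c2@5 c3@10, authorship ..........
After op 3 (insert('m')): buffer="loqemgmamaxym" (len 13), cursors c1@5 c2@7 c3@13, authorship ....1.2.....3
After op 4 (insert('p')): buffer="loqempgmpamaxymp" (len 16), cursors c1@6 c2@9 c3@16, authorship ....11.22.....33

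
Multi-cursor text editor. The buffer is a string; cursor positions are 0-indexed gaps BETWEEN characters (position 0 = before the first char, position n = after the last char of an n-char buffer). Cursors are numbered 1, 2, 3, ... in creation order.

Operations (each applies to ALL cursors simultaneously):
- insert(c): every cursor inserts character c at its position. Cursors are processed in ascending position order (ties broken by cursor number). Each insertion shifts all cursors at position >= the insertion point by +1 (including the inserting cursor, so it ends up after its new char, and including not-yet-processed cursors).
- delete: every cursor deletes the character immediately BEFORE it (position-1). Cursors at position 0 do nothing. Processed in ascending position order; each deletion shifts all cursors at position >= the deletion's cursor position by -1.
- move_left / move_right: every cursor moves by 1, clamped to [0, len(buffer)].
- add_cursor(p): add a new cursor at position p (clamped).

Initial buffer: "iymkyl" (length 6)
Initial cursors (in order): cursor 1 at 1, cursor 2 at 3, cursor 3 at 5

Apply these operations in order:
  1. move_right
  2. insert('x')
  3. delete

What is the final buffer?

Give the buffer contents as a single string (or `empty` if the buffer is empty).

After op 1 (move_right): buffer="iymkyl" (len 6), cursors c1@2 c2@4 c3@6, authorship ......
After op 2 (insert('x')): buffer="iyxmkxylx" (len 9), cursors c1@3 c2@6 c3@9, authorship ..1..2..3
After op 3 (delete): buffer="iymkyl" (len 6), cursors c1@2 c2@4 c3@6, authorship ......

Answer: iymkyl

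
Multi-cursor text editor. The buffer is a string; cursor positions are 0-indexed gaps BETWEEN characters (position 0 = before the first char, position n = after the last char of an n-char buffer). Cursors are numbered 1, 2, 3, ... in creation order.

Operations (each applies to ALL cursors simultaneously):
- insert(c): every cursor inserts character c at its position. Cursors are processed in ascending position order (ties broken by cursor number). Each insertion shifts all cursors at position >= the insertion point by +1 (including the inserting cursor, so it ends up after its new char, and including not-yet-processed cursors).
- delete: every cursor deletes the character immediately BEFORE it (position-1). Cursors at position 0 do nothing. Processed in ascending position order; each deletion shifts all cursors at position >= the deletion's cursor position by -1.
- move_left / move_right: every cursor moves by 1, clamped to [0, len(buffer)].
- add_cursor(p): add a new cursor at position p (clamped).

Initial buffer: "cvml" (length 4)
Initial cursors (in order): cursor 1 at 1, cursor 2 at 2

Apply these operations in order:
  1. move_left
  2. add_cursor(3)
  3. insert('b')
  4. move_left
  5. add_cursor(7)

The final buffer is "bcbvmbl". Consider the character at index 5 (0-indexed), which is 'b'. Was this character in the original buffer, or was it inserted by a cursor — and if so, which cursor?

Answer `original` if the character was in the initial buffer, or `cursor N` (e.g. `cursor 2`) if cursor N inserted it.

Answer: cursor 3

Derivation:
After op 1 (move_left): buffer="cvml" (len 4), cursors c1@0 c2@1, authorship ....
After op 2 (add_cursor(3)): buffer="cvml" (len 4), cursors c1@0 c2@1 c3@3, authorship ....
After op 3 (insert('b')): buffer="bcbvmbl" (len 7), cursors c1@1 c2@3 c3@6, authorship 1.2..3.
After op 4 (move_left): buffer="bcbvmbl" (len 7), cursors c1@0 c2@2 c3@5, authorship 1.2..3.
After op 5 (add_cursor(7)): buffer="bcbvmbl" (len 7), cursors c1@0 c2@2 c3@5 c4@7, authorship 1.2..3.
Authorship (.=original, N=cursor N): 1 . 2 . . 3 .
Index 5: author = 3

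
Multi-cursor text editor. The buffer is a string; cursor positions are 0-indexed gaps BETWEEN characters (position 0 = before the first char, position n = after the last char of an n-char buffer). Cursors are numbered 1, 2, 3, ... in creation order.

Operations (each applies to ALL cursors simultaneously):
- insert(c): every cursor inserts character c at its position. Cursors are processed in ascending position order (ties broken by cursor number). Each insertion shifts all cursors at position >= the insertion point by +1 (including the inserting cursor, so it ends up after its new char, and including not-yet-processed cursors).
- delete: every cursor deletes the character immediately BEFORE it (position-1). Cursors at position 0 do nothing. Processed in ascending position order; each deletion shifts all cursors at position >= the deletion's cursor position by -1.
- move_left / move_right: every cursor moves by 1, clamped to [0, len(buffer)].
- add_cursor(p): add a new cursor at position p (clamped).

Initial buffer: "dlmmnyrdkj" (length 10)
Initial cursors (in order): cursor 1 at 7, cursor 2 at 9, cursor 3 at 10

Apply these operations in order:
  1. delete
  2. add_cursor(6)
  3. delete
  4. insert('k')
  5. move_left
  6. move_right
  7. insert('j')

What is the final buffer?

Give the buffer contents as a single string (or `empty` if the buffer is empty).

Answer: dlmkkkkjjjj

Derivation:
After op 1 (delete): buffer="dlmmnyd" (len 7), cursors c1@6 c2@7 c3@7, authorship .......
After op 2 (add_cursor(6)): buffer="dlmmnyd" (len 7), cursors c1@6 c4@6 c2@7 c3@7, authorship .......
After op 3 (delete): buffer="dlm" (len 3), cursors c1@3 c2@3 c3@3 c4@3, authorship ...
After op 4 (insert('k')): buffer="dlmkkkk" (len 7), cursors c1@7 c2@7 c3@7 c4@7, authorship ...1234
After op 5 (move_left): buffer="dlmkkkk" (len 7), cursors c1@6 c2@6 c3@6 c4@6, authorship ...1234
After op 6 (move_right): buffer="dlmkkkk" (len 7), cursors c1@7 c2@7 c3@7 c4@7, authorship ...1234
After op 7 (insert('j')): buffer="dlmkkkkjjjj" (len 11), cursors c1@11 c2@11 c3@11 c4@11, authorship ...12341234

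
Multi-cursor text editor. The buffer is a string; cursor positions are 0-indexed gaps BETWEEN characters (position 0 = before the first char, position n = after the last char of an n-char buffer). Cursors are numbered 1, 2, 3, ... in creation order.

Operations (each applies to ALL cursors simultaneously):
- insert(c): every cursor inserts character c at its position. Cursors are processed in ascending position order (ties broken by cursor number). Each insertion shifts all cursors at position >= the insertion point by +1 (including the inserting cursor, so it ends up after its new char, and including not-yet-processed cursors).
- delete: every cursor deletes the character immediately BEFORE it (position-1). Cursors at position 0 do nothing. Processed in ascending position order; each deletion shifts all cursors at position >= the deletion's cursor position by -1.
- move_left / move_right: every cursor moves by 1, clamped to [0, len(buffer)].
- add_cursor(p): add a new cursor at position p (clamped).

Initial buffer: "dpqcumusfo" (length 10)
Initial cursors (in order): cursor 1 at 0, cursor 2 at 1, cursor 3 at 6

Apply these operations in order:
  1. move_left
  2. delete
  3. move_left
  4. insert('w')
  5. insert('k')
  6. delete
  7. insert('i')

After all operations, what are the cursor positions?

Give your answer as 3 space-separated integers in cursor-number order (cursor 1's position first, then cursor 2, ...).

Answer: 4 4 9

Derivation:
After op 1 (move_left): buffer="dpqcumusfo" (len 10), cursors c1@0 c2@0 c3@5, authorship ..........
After op 2 (delete): buffer="dpqcmusfo" (len 9), cursors c1@0 c2@0 c3@4, authorship .........
After op 3 (move_left): buffer="dpqcmusfo" (len 9), cursors c1@0 c2@0 c3@3, authorship .........
After op 4 (insert('w')): buffer="wwdpqwcmusfo" (len 12), cursors c1@2 c2@2 c3@6, authorship 12...3......
After op 5 (insert('k')): buffer="wwkkdpqwkcmusfo" (len 15), cursors c1@4 c2@4 c3@9, authorship 1212...33......
After op 6 (delete): buffer="wwdpqwcmusfo" (len 12), cursors c1@2 c2@2 c3@6, authorship 12...3......
After op 7 (insert('i')): buffer="wwiidpqwicmusfo" (len 15), cursors c1@4 c2@4 c3@9, authorship 1212...33......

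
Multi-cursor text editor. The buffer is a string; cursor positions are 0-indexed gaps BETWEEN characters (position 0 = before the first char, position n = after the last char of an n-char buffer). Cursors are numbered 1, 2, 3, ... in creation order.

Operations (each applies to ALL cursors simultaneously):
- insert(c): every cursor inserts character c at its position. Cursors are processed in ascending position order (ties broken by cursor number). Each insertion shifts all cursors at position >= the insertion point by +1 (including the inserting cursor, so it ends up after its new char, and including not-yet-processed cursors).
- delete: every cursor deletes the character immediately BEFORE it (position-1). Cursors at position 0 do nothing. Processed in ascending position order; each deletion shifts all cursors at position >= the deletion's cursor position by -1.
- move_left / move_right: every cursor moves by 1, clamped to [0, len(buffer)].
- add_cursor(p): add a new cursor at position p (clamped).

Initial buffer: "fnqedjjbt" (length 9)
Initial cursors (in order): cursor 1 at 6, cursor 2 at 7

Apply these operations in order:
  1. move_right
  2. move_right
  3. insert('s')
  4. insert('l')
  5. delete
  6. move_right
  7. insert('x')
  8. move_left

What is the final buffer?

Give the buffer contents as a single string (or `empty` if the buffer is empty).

After op 1 (move_right): buffer="fnqedjjbt" (len 9), cursors c1@7 c2@8, authorship .........
After op 2 (move_right): buffer="fnqedjjbt" (len 9), cursors c1@8 c2@9, authorship .........
After op 3 (insert('s')): buffer="fnqedjjbsts" (len 11), cursors c1@9 c2@11, authorship ........1.2
After op 4 (insert('l')): buffer="fnqedjjbsltsl" (len 13), cursors c1@10 c2@13, authorship ........11.22
After op 5 (delete): buffer="fnqedjjbsts" (len 11), cursors c1@9 c2@11, authorship ........1.2
After op 6 (move_right): buffer="fnqedjjbsts" (len 11), cursors c1@10 c2@11, authorship ........1.2
After op 7 (insert('x')): buffer="fnqedjjbstxsx" (len 13), cursors c1@11 c2@13, authorship ........1.122
After op 8 (move_left): buffer="fnqedjjbstxsx" (len 13), cursors c1@10 c2@12, authorship ........1.122

Answer: fnqedjjbstxsx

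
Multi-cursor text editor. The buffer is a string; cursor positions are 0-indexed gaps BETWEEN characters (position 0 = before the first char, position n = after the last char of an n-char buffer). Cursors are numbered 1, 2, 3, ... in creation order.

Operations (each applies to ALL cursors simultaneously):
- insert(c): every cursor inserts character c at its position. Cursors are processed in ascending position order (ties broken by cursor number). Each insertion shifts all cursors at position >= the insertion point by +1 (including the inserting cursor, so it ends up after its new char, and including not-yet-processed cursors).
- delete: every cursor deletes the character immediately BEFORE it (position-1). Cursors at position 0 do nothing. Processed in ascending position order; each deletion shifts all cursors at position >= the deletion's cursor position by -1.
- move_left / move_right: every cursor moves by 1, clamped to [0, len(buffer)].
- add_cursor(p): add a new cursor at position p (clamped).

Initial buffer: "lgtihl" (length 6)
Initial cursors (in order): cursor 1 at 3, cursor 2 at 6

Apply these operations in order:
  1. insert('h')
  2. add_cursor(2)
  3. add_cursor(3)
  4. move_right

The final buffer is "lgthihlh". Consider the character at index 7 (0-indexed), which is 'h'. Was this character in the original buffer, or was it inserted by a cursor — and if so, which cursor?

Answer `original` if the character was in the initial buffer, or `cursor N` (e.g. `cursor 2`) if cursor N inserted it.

After op 1 (insert('h')): buffer="lgthihlh" (len 8), cursors c1@4 c2@8, authorship ...1...2
After op 2 (add_cursor(2)): buffer="lgthihlh" (len 8), cursors c3@2 c1@4 c2@8, authorship ...1...2
After op 3 (add_cursor(3)): buffer="lgthihlh" (len 8), cursors c3@2 c4@3 c1@4 c2@8, authorship ...1...2
After op 4 (move_right): buffer="lgthihlh" (len 8), cursors c3@3 c4@4 c1@5 c2@8, authorship ...1...2
Authorship (.=original, N=cursor N): . . . 1 . . . 2
Index 7: author = 2

Answer: cursor 2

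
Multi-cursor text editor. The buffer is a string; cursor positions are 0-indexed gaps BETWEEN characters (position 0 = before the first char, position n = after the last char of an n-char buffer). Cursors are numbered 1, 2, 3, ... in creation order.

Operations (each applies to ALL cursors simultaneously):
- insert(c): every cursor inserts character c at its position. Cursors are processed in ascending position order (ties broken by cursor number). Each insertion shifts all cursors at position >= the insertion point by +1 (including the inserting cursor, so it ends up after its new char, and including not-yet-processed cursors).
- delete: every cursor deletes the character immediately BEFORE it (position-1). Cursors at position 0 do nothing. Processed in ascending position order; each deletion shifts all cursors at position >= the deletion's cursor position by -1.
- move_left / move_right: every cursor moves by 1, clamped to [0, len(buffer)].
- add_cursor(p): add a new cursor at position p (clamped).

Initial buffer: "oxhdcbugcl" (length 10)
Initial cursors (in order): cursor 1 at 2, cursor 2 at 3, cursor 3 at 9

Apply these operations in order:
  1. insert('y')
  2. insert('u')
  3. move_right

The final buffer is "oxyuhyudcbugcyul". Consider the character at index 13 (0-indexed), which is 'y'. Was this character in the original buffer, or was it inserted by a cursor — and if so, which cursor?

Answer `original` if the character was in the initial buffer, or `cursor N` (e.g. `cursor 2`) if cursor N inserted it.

After op 1 (insert('y')): buffer="oxyhydcbugcyl" (len 13), cursors c1@3 c2@5 c3@12, authorship ..1.2......3.
After op 2 (insert('u')): buffer="oxyuhyudcbugcyul" (len 16), cursors c1@4 c2@7 c3@15, authorship ..11.22......33.
After op 3 (move_right): buffer="oxyuhyudcbugcyul" (len 16), cursors c1@5 c2@8 c3@16, authorship ..11.22......33.
Authorship (.=original, N=cursor N): . . 1 1 . 2 2 . . . . . . 3 3 .
Index 13: author = 3

Answer: cursor 3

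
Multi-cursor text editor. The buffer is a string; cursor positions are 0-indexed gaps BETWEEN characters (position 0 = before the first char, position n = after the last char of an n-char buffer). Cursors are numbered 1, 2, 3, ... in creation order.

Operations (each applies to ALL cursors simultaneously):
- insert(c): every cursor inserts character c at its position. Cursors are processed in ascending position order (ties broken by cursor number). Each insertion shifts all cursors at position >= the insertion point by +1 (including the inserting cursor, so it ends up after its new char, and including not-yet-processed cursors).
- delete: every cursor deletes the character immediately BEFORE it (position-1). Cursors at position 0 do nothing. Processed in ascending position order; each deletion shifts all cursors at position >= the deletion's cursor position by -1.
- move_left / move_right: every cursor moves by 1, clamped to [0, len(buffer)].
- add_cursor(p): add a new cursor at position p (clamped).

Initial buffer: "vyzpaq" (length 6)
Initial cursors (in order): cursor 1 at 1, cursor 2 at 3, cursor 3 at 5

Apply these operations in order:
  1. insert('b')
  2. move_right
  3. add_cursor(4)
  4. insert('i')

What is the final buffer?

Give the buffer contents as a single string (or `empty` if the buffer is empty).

Answer: vbyizibpiabqi

Derivation:
After op 1 (insert('b')): buffer="vbyzbpabq" (len 9), cursors c1@2 c2@5 c3@8, authorship .1..2..3.
After op 2 (move_right): buffer="vbyzbpabq" (len 9), cursors c1@3 c2@6 c3@9, authorship .1..2..3.
After op 3 (add_cursor(4)): buffer="vbyzbpabq" (len 9), cursors c1@3 c4@4 c2@6 c3@9, authorship .1..2..3.
After op 4 (insert('i')): buffer="vbyizibpiabqi" (len 13), cursors c1@4 c4@6 c2@9 c3@13, authorship .1.1.42.2.3.3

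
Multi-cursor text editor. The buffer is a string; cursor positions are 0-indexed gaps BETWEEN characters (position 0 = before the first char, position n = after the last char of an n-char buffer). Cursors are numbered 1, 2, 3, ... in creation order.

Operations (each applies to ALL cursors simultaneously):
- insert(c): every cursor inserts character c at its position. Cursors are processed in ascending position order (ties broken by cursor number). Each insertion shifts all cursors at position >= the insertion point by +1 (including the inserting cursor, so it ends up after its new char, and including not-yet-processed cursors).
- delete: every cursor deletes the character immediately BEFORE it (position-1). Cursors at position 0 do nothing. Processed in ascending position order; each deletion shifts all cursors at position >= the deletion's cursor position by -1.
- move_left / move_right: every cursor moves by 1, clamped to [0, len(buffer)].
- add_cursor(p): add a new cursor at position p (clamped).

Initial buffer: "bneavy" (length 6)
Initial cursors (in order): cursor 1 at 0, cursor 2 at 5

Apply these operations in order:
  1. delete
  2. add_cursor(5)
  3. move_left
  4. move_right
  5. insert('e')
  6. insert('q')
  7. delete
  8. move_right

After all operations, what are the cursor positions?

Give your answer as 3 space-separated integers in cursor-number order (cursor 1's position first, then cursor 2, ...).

Answer: 3 7 8

Derivation:
After op 1 (delete): buffer="bneay" (len 5), cursors c1@0 c2@4, authorship .....
After op 2 (add_cursor(5)): buffer="bneay" (len 5), cursors c1@0 c2@4 c3@5, authorship .....
After op 3 (move_left): buffer="bneay" (len 5), cursors c1@0 c2@3 c3@4, authorship .....
After op 4 (move_right): buffer="bneay" (len 5), cursors c1@1 c2@4 c3@5, authorship .....
After op 5 (insert('e')): buffer="beneaeye" (len 8), cursors c1@2 c2@6 c3@8, authorship .1...2.3
After op 6 (insert('q')): buffer="beqneaeqyeq" (len 11), cursors c1@3 c2@8 c3@11, authorship .11...22.33
After op 7 (delete): buffer="beneaeye" (len 8), cursors c1@2 c2@6 c3@8, authorship .1...2.3
After op 8 (move_right): buffer="beneaeye" (len 8), cursors c1@3 c2@7 c3@8, authorship .1...2.3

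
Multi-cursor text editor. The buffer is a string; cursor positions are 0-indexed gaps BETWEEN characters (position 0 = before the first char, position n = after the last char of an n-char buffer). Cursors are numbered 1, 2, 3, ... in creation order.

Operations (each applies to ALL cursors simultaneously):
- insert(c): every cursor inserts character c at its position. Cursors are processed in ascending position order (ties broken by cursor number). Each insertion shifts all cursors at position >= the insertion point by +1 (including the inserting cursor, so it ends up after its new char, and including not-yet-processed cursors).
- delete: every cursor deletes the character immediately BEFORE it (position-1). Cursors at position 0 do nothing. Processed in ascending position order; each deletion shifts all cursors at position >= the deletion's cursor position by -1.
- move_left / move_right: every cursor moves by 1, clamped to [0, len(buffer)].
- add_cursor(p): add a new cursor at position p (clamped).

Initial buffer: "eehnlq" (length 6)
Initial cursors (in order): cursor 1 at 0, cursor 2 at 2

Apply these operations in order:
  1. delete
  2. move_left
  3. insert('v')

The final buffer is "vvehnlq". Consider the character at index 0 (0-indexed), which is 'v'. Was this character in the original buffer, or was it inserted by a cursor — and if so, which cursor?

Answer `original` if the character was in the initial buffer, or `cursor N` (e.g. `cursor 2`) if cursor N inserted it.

Answer: cursor 1

Derivation:
After op 1 (delete): buffer="ehnlq" (len 5), cursors c1@0 c2@1, authorship .....
After op 2 (move_left): buffer="ehnlq" (len 5), cursors c1@0 c2@0, authorship .....
After op 3 (insert('v')): buffer="vvehnlq" (len 7), cursors c1@2 c2@2, authorship 12.....
Authorship (.=original, N=cursor N): 1 2 . . . . .
Index 0: author = 1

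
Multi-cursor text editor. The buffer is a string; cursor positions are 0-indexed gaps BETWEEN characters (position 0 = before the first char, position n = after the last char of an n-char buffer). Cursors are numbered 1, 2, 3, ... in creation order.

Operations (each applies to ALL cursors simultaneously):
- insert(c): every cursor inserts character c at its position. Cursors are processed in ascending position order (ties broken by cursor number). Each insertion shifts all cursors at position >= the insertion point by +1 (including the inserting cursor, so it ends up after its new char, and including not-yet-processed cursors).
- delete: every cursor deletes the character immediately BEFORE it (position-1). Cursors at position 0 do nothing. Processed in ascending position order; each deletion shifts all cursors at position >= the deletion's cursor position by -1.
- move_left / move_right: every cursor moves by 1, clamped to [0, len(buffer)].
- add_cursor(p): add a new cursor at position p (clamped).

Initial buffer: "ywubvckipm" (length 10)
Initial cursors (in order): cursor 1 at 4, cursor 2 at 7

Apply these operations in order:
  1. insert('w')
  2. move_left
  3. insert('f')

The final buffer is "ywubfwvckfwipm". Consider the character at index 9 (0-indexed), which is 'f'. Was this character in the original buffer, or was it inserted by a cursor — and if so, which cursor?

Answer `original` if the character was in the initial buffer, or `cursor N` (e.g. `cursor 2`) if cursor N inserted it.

After op 1 (insert('w')): buffer="ywubwvckwipm" (len 12), cursors c1@5 c2@9, authorship ....1...2...
After op 2 (move_left): buffer="ywubwvckwipm" (len 12), cursors c1@4 c2@8, authorship ....1...2...
After op 3 (insert('f')): buffer="ywubfwvckfwipm" (len 14), cursors c1@5 c2@10, authorship ....11...22...
Authorship (.=original, N=cursor N): . . . . 1 1 . . . 2 2 . . .
Index 9: author = 2

Answer: cursor 2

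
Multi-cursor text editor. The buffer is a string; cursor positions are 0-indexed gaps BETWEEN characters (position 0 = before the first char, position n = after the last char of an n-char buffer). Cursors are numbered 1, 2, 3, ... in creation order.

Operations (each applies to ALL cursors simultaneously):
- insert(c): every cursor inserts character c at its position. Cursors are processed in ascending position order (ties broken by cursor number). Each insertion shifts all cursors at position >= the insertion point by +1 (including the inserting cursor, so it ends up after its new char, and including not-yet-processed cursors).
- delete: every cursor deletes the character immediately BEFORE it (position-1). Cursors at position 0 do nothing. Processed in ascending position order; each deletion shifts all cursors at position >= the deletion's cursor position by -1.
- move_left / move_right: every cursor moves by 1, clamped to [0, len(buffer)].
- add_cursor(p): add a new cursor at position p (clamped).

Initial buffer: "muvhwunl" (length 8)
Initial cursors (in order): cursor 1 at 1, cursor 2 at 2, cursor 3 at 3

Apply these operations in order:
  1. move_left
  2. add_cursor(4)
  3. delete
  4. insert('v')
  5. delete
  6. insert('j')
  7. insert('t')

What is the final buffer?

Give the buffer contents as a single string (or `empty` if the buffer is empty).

Answer: jjjtttvjtwunl

Derivation:
After op 1 (move_left): buffer="muvhwunl" (len 8), cursors c1@0 c2@1 c3@2, authorship ........
After op 2 (add_cursor(4)): buffer="muvhwunl" (len 8), cursors c1@0 c2@1 c3@2 c4@4, authorship ........
After op 3 (delete): buffer="vwunl" (len 5), cursors c1@0 c2@0 c3@0 c4@1, authorship .....
After op 4 (insert('v')): buffer="vvvvvwunl" (len 9), cursors c1@3 c2@3 c3@3 c4@5, authorship 123.4....
After op 5 (delete): buffer="vwunl" (len 5), cursors c1@0 c2@0 c3@0 c4@1, authorship .....
After op 6 (insert('j')): buffer="jjjvjwunl" (len 9), cursors c1@3 c2@3 c3@3 c4@5, authorship 123.4....
After op 7 (insert('t')): buffer="jjjtttvjtwunl" (len 13), cursors c1@6 c2@6 c3@6 c4@9, authorship 123123.44....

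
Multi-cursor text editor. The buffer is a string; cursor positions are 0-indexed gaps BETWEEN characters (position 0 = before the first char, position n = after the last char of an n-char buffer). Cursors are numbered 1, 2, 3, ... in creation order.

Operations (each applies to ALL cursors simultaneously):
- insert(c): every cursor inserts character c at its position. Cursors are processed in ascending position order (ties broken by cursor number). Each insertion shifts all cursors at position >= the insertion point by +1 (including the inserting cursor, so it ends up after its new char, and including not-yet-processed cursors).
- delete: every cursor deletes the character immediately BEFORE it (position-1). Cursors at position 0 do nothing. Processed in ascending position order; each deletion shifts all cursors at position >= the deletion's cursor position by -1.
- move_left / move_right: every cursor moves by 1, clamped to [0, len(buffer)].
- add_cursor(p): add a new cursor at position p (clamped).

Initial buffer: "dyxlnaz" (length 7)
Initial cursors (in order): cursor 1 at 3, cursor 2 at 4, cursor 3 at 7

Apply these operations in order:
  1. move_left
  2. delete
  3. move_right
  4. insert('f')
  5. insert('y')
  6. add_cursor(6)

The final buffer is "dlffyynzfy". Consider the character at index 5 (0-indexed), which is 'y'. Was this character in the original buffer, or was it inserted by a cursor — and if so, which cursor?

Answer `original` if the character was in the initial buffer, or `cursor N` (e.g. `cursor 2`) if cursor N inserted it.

Answer: cursor 2

Derivation:
After op 1 (move_left): buffer="dyxlnaz" (len 7), cursors c1@2 c2@3 c3@6, authorship .......
After op 2 (delete): buffer="dlnz" (len 4), cursors c1@1 c2@1 c3@3, authorship ....
After op 3 (move_right): buffer="dlnz" (len 4), cursors c1@2 c2@2 c3@4, authorship ....
After op 4 (insert('f')): buffer="dlffnzf" (len 7), cursors c1@4 c2@4 c3@7, authorship ..12..3
After op 5 (insert('y')): buffer="dlffyynzfy" (len 10), cursors c1@6 c2@6 c3@10, authorship ..1212..33
After op 6 (add_cursor(6)): buffer="dlffyynzfy" (len 10), cursors c1@6 c2@6 c4@6 c3@10, authorship ..1212..33
Authorship (.=original, N=cursor N): . . 1 2 1 2 . . 3 3
Index 5: author = 2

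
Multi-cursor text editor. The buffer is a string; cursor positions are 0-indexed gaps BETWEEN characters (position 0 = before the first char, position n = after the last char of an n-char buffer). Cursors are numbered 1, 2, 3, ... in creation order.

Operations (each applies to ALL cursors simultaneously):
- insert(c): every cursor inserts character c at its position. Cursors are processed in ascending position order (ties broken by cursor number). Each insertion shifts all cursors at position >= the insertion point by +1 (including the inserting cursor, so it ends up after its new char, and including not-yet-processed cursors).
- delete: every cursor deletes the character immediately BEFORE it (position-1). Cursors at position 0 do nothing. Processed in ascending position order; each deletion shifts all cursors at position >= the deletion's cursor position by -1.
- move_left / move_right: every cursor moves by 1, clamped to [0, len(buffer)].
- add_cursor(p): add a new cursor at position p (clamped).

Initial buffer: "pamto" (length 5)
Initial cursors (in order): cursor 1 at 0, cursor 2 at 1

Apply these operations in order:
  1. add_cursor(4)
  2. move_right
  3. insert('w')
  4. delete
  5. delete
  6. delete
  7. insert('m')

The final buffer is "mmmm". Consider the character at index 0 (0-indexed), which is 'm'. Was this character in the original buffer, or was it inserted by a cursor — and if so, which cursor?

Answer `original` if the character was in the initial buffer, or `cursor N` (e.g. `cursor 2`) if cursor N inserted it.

Answer: cursor 1

Derivation:
After op 1 (add_cursor(4)): buffer="pamto" (len 5), cursors c1@0 c2@1 c3@4, authorship .....
After op 2 (move_right): buffer="pamto" (len 5), cursors c1@1 c2@2 c3@5, authorship .....
After op 3 (insert('w')): buffer="pwawmtow" (len 8), cursors c1@2 c2@4 c3@8, authorship .1.2...3
After op 4 (delete): buffer="pamto" (len 5), cursors c1@1 c2@2 c3@5, authorship .....
After op 5 (delete): buffer="mt" (len 2), cursors c1@0 c2@0 c3@2, authorship ..
After op 6 (delete): buffer="m" (len 1), cursors c1@0 c2@0 c3@1, authorship .
After op 7 (insert('m')): buffer="mmmm" (len 4), cursors c1@2 c2@2 c3@4, authorship 12.3
Authorship (.=original, N=cursor N): 1 2 . 3
Index 0: author = 1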